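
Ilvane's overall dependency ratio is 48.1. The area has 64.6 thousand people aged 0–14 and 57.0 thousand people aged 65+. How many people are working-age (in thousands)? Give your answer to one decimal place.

Total dependency ratio = (youth + elderly) / working-age × 100
48.1 = (64.6 + 57.0) / W × 100
⇒ 252.8

Working-age: 252.8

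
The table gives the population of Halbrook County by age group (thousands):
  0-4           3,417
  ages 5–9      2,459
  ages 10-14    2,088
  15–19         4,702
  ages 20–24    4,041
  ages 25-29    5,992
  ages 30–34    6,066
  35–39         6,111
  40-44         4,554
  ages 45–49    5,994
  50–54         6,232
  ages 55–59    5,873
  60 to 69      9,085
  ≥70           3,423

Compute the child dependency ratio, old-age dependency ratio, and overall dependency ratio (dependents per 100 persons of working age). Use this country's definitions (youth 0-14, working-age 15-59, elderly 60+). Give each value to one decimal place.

0–14: 3,417 + 2,459 + 2,088 = 7,964
15–59: 4,702 + 4,041 + 5,992 + 6,066 + 6,111 + 4,554 + 5,994 + 6,232 + 5,873 = 49,565
60+: 9,085 + 3,423 = 12,508
Youth dependency ratio = 7,964 / 49,565 × 100 = 16.1
Old-age dependency ratio = 12,508 / 49,565 × 100 = 25.2
Total dependency ratio = (7,964 + 12,508) / 49,565 × 100 = 20,472 / 49,565 × 100 = 41.3

Youth dependency ratio: 16.1
Old-age dependency ratio: 25.2
Total dependency ratio: 41.3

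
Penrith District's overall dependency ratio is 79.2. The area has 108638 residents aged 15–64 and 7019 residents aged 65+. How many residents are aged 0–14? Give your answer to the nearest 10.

Total dependency ratio = (youth + elderly) / working-age × 100
79.2 = (Y + 7019) / 108638 × 100
⇒ 79020

Aged 0–14: 79020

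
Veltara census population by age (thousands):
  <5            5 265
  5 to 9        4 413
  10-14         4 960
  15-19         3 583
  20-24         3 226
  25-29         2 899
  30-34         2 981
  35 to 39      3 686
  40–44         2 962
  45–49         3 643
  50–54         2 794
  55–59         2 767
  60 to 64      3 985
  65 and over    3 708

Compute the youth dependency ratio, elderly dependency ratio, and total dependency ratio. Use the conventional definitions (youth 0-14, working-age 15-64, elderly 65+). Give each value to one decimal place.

0–14: 5 265 + 4 413 + 4 960 = 14 638
15–64: 3 583 + 3 226 + 2 899 + 2 981 + 3 686 + 2 962 + 3 643 + 2 794 + 2 767 + 3 985 = 32 526
65+: 3 708
Youth dependency ratio = 14 638 / 32 526 × 100 = 45.0
Old-age dependency ratio = 3 708 / 32 526 × 100 = 11.4
Total dependency ratio = (14 638 + 3 708) / 32 526 × 100 = 18 346 / 32 526 × 100 = 56.4

Youth dependency ratio: 45.0
Old-age dependency ratio: 11.4
Total dependency ratio: 56.4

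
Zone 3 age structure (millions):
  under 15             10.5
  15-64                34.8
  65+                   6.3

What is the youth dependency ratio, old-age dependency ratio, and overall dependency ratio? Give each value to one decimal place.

Youth dependency ratio: 30.2
Old-age dependency ratio: 18.1
Total dependency ratio: 48.3

Youth dependency ratio = 10.5 / 34.8 × 100 = 30.2
Old-age dependency ratio = 6.3 / 34.8 × 100 = 18.1
Total dependency ratio = (10.5 + 6.3) / 34.8 × 100 = 16.8 / 34.8 × 100 = 48.3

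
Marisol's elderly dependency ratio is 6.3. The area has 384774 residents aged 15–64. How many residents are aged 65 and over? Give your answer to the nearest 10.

Old-age dependency ratio = elderly / working-age × 100
6.3 = E / 384774 × 100
⇒ 24240

Aged 65 and over: 24240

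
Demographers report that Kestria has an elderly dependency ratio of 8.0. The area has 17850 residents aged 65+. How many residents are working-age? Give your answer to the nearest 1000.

Working-age: 223000

Old-age dependency ratio = elderly / working-age × 100
8.0 = 17850 / W × 100
⇒ 223000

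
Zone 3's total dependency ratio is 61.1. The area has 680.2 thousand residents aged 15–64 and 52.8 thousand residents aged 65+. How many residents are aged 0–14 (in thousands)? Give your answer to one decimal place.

Aged 0–14: 362.8

Total dependency ratio = (youth + elderly) / working-age × 100
61.1 = (Y + 52.8) / 680.2 × 100
⇒ 362.8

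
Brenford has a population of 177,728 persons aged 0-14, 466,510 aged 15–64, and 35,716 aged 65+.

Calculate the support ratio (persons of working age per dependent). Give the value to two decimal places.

Support ratio = 466,510 / (177,728 + 35,716) = 466,510 / 213,444 = 2.19

Support ratio: 2.19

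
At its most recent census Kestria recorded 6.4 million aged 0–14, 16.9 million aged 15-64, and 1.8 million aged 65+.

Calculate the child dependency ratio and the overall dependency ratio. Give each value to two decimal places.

Youth dependency ratio: 37.87
Total dependency ratio: 48.52

Youth dependency ratio = 6.4 / 16.9 × 100 = 37.87
Total dependency ratio = (6.4 + 1.8) / 16.9 × 100 = 8.2 / 16.9 × 100 = 48.52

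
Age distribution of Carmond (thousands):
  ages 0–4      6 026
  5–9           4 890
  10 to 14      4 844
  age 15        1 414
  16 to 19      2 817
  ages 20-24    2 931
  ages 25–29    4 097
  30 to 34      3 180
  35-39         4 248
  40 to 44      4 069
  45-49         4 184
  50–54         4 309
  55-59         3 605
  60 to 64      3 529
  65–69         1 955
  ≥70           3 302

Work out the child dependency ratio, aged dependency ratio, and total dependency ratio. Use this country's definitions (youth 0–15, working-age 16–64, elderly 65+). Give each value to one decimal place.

Youth dependency ratio: 46.5
Old-age dependency ratio: 14.2
Total dependency ratio: 60.7

0–15: 6 026 + 4 890 + 4 844 + 1 414 = 17 174
16–64: 2 817 + 2 931 + 4 097 + 3 180 + 4 248 + 4 069 + 4 184 + 4 309 + 3 605 + 3 529 = 36 969
65+: 1 955 + 3 302 = 5 257
Youth dependency ratio = 17 174 / 36 969 × 100 = 46.5
Old-age dependency ratio = 5 257 / 36 969 × 100 = 14.2
Total dependency ratio = (17 174 + 5 257) / 36 969 × 100 = 22 431 / 36 969 × 100 = 60.7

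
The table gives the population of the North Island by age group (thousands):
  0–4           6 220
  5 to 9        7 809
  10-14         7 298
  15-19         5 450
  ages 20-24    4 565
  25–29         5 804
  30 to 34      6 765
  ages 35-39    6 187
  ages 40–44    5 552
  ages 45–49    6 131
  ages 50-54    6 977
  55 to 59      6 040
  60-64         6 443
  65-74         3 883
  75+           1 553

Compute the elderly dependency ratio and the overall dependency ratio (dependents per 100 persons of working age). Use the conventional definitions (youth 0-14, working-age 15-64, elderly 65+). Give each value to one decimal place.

Old-age dependency ratio: 9.1
Total dependency ratio: 44.7

0–14: 6 220 + 7 809 + 7 298 = 21 327
15–64: 5 450 + 4 565 + 5 804 + 6 765 + 6 187 + 5 552 + 6 131 + 6 977 + 6 040 + 6 443 = 59 914
65+: 3 883 + 1 553 = 5 436
Old-age dependency ratio = 5 436 / 59 914 × 100 = 9.1
Total dependency ratio = (21 327 + 5 436) / 59 914 × 100 = 26 763 / 59 914 × 100 = 44.7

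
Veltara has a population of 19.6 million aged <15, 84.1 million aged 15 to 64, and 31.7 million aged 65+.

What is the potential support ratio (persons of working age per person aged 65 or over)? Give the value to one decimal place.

Potential support ratio: 2.7

Potential support ratio = 84.1 / 31.7 = 2.7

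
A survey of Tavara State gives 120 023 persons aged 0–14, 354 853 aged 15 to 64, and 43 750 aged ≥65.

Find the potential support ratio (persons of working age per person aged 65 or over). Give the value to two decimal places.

Potential support ratio = 354 853 / 43 750 = 8.11

Potential support ratio: 8.11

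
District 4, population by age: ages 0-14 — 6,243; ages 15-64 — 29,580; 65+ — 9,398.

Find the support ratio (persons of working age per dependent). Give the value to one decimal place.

Support ratio: 1.9

Support ratio = 29,580 / (6,243 + 9,398) = 29,580 / 15,641 = 1.9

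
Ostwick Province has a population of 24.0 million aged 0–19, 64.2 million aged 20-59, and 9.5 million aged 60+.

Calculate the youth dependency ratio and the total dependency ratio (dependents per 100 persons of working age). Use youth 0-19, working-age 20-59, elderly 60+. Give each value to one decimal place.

Youth dependency ratio: 37.4
Total dependency ratio: 52.2

Youth dependency ratio = 24.0 / 64.2 × 100 = 37.4
Total dependency ratio = (24.0 + 9.5) / 64.2 × 100 = 33.5 / 64.2 × 100 = 52.2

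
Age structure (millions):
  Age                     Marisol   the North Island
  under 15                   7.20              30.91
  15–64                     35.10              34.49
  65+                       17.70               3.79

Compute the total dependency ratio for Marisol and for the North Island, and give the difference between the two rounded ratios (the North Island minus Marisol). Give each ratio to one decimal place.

Marisol: (7.20 + 17.70) / 35.10 × 100 = 24.90 / 35.10 × 100 = 70.9
the North Island: (30.91 + 3.79) / 34.49 × 100 = 34.70 / 34.49 × 100 = 100.6

Marisol: 70.9
the North Island: 100.6
Difference: +29.7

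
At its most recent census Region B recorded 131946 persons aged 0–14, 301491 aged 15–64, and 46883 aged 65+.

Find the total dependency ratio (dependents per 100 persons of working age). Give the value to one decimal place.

Total dependency ratio: 59.3

Total dependency ratio = (131946 + 46883) / 301491 × 100 = 178829 / 301491 × 100 = 59.3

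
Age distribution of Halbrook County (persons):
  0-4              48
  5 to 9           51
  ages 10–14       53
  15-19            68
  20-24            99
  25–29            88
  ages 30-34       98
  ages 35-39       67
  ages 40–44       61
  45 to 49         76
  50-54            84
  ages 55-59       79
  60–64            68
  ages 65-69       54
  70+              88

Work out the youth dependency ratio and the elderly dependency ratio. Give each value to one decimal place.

0–14: 48 + 51 + 53 = 152
15–64: 68 + 99 + 88 + 98 + 67 + 61 + 76 + 84 + 79 + 68 = 788
65+: 54 + 88 = 142
Youth dependency ratio = 152 / 788 × 100 = 19.3
Old-age dependency ratio = 142 / 788 × 100 = 18.0

Youth dependency ratio: 19.3
Old-age dependency ratio: 18.0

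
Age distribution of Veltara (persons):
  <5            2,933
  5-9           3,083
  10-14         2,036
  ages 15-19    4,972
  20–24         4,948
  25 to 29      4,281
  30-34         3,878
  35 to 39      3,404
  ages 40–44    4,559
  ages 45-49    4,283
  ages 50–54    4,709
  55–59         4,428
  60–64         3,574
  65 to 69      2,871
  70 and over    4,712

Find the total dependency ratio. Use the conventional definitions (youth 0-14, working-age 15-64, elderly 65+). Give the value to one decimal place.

0–14: 2,933 + 3,083 + 2,036 = 8,052
15–64: 4,972 + 4,948 + 4,281 + 3,878 + 3,404 + 4,559 + 4,283 + 4,709 + 4,428 + 3,574 = 43,036
65+: 2,871 + 4,712 = 7,583
Total dependency ratio = (8,052 + 7,583) / 43,036 × 100 = 15,635 / 43,036 × 100 = 36.3

Total dependency ratio: 36.3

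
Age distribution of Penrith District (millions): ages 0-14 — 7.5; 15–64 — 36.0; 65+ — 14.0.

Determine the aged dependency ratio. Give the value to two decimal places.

Old-age dependency ratio: 38.89

Old-age dependency ratio = 14.0 / 36.0 × 100 = 38.89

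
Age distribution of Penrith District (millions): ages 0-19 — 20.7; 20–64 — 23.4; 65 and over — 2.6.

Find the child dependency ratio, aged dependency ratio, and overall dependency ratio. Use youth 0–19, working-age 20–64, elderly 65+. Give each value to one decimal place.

Youth dependency ratio = 20.7 / 23.4 × 100 = 88.5
Old-age dependency ratio = 2.6 / 23.4 × 100 = 11.1
Total dependency ratio = (20.7 + 2.6) / 23.4 × 100 = 23.3 / 23.4 × 100 = 99.6

Youth dependency ratio: 88.5
Old-age dependency ratio: 11.1
Total dependency ratio: 99.6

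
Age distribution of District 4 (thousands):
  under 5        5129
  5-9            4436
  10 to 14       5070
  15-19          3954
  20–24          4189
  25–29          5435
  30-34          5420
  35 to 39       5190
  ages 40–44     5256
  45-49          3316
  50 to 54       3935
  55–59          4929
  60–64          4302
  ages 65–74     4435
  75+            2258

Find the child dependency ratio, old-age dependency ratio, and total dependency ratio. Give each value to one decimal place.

Youth dependency ratio: 31.9
Old-age dependency ratio: 14.6
Total dependency ratio: 46.4

0–14: 5129 + 4436 + 5070 = 14635
15–64: 3954 + 4189 + 5435 + 5420 + 5190 + 5256 + 3316 + 3935 + 4929 + 4302 = 45926
65+: 4435 + 2258 = 6693
Youth dependency ratio = 14635 / 45926 × 100 = 31.9
Old-age dependency ratio = 6693 / 45926 × 100 = 14.6
Total dependency ratio = (14635 + 6693) / 45926 × 100 = 21328 / 45926 × 100 = 46.4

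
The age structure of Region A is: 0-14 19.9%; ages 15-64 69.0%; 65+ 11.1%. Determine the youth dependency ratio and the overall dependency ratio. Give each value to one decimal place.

Youth dependency ratio: 28.8
Total dependency ratio: 44.9

Youth dependency ratio = 19.9 / 69.0 × 100 = 28.8
Total dependency ratio = (19.9 + 11.1) / 69.0 × 100 = 31.0 / 69.0 × 100 = 44.9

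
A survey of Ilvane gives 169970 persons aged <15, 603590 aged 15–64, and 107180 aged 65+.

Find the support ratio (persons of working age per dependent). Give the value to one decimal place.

Support ratio = 603590 / (169970 + 107180) = 603590 / 277150 = 2.2

Support ratio: 2.2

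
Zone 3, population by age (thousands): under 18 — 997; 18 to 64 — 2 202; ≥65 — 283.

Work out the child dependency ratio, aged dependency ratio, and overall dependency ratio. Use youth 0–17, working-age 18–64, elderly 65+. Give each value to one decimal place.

Youth dependency ratio: 45.3
Old-age dependency ratio: 12.9
Total dependency ratio: 58.1

Youth dependency ratio = 997 / 2 202 × 100 = 45.3
Old-age dependency ratio = 283 / 2 202 × 100 = 12.9
Total dependency ratio = (997 + 283) / 2 202 × 100 = 1 280 / 2 202 × 100 = 58.1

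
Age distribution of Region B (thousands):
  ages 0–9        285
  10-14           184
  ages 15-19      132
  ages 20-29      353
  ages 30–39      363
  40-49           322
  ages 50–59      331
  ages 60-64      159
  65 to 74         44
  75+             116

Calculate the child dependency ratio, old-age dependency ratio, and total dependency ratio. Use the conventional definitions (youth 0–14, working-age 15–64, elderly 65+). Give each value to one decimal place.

Youth dependency ratio: 28.3
Old-age dependency ratio: 9.6
Total dependency ratio: 37.9

0–14: 285 + 184 = 469
15–64: 132 + 353 + 363 + 322 + 331 + 159 = 1,660
65+: 44 + 116 = 160
Youth dependency ratio = 469 / 1,660 × 100 = 28.3
Old-age dependency ratio = 160 / 1,660 × 100 = 9.6
Total dependency ratio = (469 + 160) / 1,660 × 100 = 629 / 1,660 × 100 = 37.9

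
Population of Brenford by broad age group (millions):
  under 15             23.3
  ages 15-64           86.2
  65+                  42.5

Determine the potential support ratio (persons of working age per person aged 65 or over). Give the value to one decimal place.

Potential support ratio = 86.2 / 42.5 = 2.0

Potential support ratio: 2.0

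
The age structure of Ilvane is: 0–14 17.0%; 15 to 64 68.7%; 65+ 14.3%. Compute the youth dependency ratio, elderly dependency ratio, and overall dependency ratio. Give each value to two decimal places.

Youth dependency ratio = 17.0 / 68.7 × 100 = 24.75
Old-age dependency ratio = 14.3 / 68.7 × 100 = 20.82
Total dependency ratio = (17.0 + 14.3) / 68.7 × 100 = 31.3 / 68.7 × 100 = 45.56

Youth dependency ratio: 24.75
Old-age dependency ratio: 20.82
Total dependency ratio: 45.56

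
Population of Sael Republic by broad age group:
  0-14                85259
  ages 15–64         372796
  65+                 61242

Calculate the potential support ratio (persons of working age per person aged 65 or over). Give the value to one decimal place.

Potential support ratio: 6.1

Potential support ratio = 372796 / 61242 = 6.1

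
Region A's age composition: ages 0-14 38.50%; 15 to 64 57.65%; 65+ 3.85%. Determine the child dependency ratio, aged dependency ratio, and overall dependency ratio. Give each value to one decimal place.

Youth dependency ratio: 66.8
Old-age dependency ratio: 6.7
Total dependency ratio: 73.5

Youth dependency ratio = 38.50 / 57.65 × 100 = 66.8
Old-age dependency ratio = 3.85 / 57.65 × 100 = 6.7
Total dependency ratio = (38.50 + 3.85) / 57.65 × 100 = 42.35 / 57.65 × 100 = 73.5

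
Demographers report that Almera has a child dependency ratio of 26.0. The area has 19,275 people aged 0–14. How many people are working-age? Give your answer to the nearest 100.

Youth dependency ratio = youth / working-age × 100
26.0 = 19,275 / W × 100
⇒ 74,100

Working-age: 74,100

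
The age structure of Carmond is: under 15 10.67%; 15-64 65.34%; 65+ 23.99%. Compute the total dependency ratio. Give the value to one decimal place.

Total dependency ratio: 53.0

Total dependency ratio = (10.67 + 23.99) / 65.34 × 100 = 34.66 / 65.34 × 100 = 53.0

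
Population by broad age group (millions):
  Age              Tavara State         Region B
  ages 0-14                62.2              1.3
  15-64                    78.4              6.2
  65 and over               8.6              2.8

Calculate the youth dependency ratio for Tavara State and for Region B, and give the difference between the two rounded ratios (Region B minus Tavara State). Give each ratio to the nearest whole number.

Tavara State: 62.2 / 78.4 × 100 = 79
Region B: 1.3 / 6.2 × 100 = 21

Tavara State: 79
Region B: 21
Difference: -58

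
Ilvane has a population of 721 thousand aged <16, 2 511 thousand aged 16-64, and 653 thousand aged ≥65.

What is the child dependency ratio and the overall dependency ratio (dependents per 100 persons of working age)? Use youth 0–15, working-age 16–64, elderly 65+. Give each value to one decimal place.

Youth dependency ratio: 28.7
Total dependency ratio: 54.7

Youth dependency ratio = 721 / 2 511 × 100 = 28.7
Total dependency ratio = (721 + 653) / 2 511 × 100 = 1 374 / 2 511 × 100 = 54.7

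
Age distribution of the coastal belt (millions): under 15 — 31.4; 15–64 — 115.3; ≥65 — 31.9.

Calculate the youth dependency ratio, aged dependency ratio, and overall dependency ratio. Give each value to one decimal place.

Youth dependency ratio: 27.2
Old-age dependency ratio: 27.7
Total dependency ratio: 54.9

Youth dependency ratio = 31.4 / 115.3 × 100 = 27.2
Old-age dependency ratio = 31.9 / 115.3 × 100 = 27.7
Total dependency ratio = (31.4 + 31.9) / 115.3 × 100 = 63.3 / 115.3 × 100 = 54.9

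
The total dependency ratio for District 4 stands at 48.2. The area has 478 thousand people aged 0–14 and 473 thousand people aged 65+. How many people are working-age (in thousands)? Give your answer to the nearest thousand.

Working-age: 1,973

Total dependency ratio = (youth + elderly) / working-age × 100
48.2 = (478 + 473) / W × 100
⇒ 1,973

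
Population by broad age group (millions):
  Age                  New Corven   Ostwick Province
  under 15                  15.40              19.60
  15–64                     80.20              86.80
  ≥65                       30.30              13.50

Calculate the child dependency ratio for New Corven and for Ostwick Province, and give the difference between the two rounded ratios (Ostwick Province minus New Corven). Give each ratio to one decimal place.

New Corven: 15.40 / 80.20 × 100 = 19.2
Ostwick Province: 19.60 / 86.80 × 100 = 22.6

New Corven: 19.2
Ostwick Province: 22.6
Difference: +3.4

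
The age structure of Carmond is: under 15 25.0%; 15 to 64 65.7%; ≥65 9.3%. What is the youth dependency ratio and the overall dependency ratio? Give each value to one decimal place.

Youth dependency ratio: 38.1
Total dependency ratio: 52.2

Youth dependency ratio = 25.0 / 65.7 × 100 = 38.1
Total dependency ratio = (25.0 + 9.3) / 65.7 × 100 = 34.3 / 65.7 × 100 = 52.2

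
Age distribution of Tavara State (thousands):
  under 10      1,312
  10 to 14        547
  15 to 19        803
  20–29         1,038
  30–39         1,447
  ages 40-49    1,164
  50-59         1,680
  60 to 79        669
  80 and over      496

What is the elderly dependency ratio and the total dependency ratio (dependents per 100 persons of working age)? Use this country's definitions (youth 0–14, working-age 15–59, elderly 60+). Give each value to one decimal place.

Old-age dependency ratio: 19.0
Total dependency ratio: 49.3

0–14: 1,312 + 547 = 1,859
15–59: 803 + 1,038 + 1,447 + 1,164 + 1,680 = 6,132
60+: 669 + 496 = 1,165
Old-age dependency ratio = 1,165 / 6,132 × 100 = 19.0
Total dependency ratio = (1,859 + 1,165) / 6,132 × 100 = 3,024 / 6,132 × 100 = 49.3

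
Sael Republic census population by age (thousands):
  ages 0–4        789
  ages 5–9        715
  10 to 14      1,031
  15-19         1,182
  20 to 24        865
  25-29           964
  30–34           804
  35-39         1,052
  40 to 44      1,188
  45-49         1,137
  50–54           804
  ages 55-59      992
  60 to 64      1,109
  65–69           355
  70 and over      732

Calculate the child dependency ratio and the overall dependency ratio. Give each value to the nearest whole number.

0–14: 789 + 715 + 1,031 = 2,535
15–64: 1,182 + 865 + 964 + 804 + 1,052 + 1,188 + 1,137 + 804 + 992 + 1,109 = 10,097
65+: 355 + 732 = 1,087
Youth dependency ratio = 2,535 / 10,097 × 100 = 25
Total dependency ratio = (2,535 + 1,087) / 10,097 × 100 = 3,622 / 10,097 × 100 = 36

Youth dependency ratio: 25
Total dependency ratio: 36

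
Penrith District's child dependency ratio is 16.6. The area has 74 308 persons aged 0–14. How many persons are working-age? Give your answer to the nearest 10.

Youth dependency ratio = youth / working-age × 100
16.6 = 74 308 / W × 100
⇒ 447 640

Working-age: 447 640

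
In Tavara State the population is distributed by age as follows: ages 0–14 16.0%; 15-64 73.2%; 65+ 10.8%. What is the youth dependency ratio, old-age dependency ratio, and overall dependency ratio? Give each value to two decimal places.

Youth dependency ratio: 21.86
Old-age dependency ratio: 14.75
Total dependency ratio: 36.61

Youth dependency ratio = 16.0 / 73.2 × 100 = 21.86
Old-age dependency ratio = 10.8 / 73.2 × 100 = 14.75
Total dependency ratio = (16.0 + 10.8) / 73.2 × 100 = 26.8 / 73.2 × 100 = 36.61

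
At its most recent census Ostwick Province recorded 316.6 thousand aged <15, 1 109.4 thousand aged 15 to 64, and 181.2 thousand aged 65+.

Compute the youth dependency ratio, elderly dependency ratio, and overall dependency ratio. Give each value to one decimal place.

Youth dependency ratio: 28.5
Old-age dependency ratio: 16.3
Total dependency ratio: 44.9

Youth dependency ratio = 316.6 / 1 109.4 × 100 = 28.5
Old-age dependency ratio = 181.2 / 1 109.4 × 100 = 16.3
Total dependency ratio = (316.6 + 181.2) / 1 109.4 × 100 = 497.8 / 1 109.4 × 100 = 44.9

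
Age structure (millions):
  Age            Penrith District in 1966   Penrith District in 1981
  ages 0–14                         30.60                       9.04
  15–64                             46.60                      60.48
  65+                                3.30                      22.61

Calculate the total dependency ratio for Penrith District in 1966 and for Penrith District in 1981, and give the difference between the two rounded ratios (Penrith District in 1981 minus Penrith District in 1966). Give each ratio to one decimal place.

Penrith District in 1966: (30.60 + 3.30) / 46.60 × 100 = 33.90 / 46.60 × 100 = 72.7
Penrith District in 1981: (9.04 + 22.61) / 60.48 × 100 = 31.65 / 60.48 × 100 = 52.3

Penrith District in 1966: 72.7
Penrith District in 1981: 52.3
Difference: -20.4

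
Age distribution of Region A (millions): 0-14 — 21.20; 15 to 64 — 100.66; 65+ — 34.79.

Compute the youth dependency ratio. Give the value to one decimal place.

Youth dependency ratio = 21.20 / 100.66 × 100 = 21.1

Youth dependency ratio: 21.1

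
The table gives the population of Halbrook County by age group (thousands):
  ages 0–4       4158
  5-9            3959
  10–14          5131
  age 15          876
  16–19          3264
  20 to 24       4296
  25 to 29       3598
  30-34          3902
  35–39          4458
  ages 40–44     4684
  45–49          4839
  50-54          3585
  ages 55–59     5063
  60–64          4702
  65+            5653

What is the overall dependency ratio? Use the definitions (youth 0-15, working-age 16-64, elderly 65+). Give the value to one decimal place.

Total dependency ratio: 46.7

0–15: 4158 + 3959 + 5131 + 876 = 14124
16–64: 3264 + 4296 + 3598 + 3902 + 4458 + 4684 + 4839 + 3585 + 5063 + 4702 = 42391
65+: 5653
Total dependency ratio = (14124 + 5653) / 42391 × 100 = 19777 / 42391 × 100 = 46.7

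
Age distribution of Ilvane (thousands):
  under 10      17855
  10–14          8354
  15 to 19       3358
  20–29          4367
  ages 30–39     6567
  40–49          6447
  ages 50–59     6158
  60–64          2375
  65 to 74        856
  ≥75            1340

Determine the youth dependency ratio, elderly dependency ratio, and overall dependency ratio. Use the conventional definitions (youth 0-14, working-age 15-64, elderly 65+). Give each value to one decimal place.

0–14: 17855 + 8354 = 26209
15–64: 3358 + 4367 + 6567 + 6447 + 6158 + 2375 = 29272
65+: 856 + 1340 = 2196
Youth dependency ratio = 26209 / 29272 × 100 = 89.5
Old-age dependency ratio = 2196 / 29272 × 100 = 7.5
Total dependency ratio = (26209 + 2196) / 29272 × 100 = 28405 / 29272 × 100 = 97.0

Youth dependency ratio: 89.5
Old-age dependency ratio: 7.5
Total dependency ratio: 97.0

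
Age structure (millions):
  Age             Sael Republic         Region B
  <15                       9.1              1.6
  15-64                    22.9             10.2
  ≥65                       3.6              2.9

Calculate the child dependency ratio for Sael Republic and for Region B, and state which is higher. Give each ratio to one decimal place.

Sael Republic: 9.1 / 22.9 × 100 = 39.7
Region B: 1.6 / 10.2 × 100 = 15.7

Sael Republic: 39.7
Region B: 15.7
Higher: Sael Republic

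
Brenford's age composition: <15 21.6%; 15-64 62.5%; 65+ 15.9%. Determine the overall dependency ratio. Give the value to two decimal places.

Total dependency ratio = (21.6 + 15.9) / 62.5 × 100 = 37.5 / 62.5 × 100 = 60.00

Total dependency ratio: 60.00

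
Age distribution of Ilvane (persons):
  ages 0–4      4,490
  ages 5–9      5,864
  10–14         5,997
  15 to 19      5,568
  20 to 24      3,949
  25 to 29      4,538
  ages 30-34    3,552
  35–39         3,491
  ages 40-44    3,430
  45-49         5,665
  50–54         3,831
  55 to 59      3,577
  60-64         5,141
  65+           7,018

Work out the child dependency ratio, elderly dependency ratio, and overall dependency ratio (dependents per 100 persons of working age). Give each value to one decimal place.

0–14: 4,490 + 5,864 + 5,997 = 16,351
15–64: 5,568 + 3,949 + 4,538 + 3,552 + 3,491 + 3,430 + 5,665 + 3,831 + 3,577 + 5,141 = 42,742
65+: 7,018
Youth dependency ratio = 16,351 / 42,742 × 100 = 38.3
Old-age dependency ratio = 7,018 / 42,742 × 100 = 16.4
Total dependency ratio = (16,351 + 7,018) / 42,742 × 100 = 23,369 / 42,742 × 100 = 54.7

Youth dependency ratio: 38.3
Old-age dependency ratio: 16.4
Total dependency ratio: 54.7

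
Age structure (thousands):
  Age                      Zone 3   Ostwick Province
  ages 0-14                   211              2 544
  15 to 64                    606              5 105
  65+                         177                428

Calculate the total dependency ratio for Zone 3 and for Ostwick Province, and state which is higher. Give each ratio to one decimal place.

Zone 3: (211 + 177) / 606 × 100 = 388 / 606 × 100 = 64.0
Ostwick Province: (2 544 + 428) / 5 105 × 100 = 2 972 / 5 105 × 100 = 58.2

Zone 3: 64.0
Ostwick Province: 58.2
Higher: Zone 3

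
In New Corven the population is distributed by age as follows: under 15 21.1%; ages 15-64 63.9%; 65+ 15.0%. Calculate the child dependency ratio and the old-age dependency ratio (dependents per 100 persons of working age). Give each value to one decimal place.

Youth dependency ratio: 33.0
Old-age dependency ratio: 23.5

Youth dependency ratio = 21.1 / 63.9 × 100 = 33.0
Old-age dependency ratio = 15.0 / 63.9 × 100 = 23.5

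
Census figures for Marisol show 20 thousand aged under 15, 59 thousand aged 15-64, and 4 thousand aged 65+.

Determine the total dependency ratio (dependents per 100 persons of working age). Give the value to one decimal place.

Total dependency ratio: 40.7

Total dependency ratio = (20 + 4) / 59 × 100 = 24 / 59 × 100 = 40.7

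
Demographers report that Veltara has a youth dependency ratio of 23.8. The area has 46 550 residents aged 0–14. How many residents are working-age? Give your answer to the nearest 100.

Working-age: 195 600

Youth dependency ratio = youth / working-age × 100
23.8 = 46 550 / W × 100
⇒ 195 600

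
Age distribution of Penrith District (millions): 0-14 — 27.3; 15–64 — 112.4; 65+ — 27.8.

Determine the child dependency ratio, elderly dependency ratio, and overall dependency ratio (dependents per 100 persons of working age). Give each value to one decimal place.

Youth dependency ratio: 24.3
Old-age dependency ratio: 24.7
Total dependency ratio: 49.0

Youth dependency ratio = 27.3 / 112.4 × 100 = 24.3
Old-age dependency ratio = 27.8 / 112.4 × 100 = 24.7
Total dependency ratio = (27.3 + 27.8) / 112.4 × 100 = 55.1 / 112.4 × 100 = 49.0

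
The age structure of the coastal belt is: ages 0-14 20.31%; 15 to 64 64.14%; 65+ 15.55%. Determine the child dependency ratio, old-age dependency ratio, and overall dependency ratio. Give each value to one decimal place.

Youth dependency ratio: 31.7
Old-age dependency ratio: 24.2
Total dependency ratio: 55.9

Youth dependency ratio = 20.31 / 64.14 × 100 = 31.7
Old-age dependency ratio = 15.55 / 64.14 × 100 = 24.2
Total dependency ratio = (20.31 + 15.55) / 64.14 × 100 = 35.86 / 64.14 × 100 = 55.9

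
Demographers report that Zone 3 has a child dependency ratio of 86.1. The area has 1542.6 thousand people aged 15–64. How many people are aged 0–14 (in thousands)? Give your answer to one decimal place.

Youth dependency ratio = youth / working-age × 100
86.1 = Y / 1542.6 × 100
⇒ 1328.2

Aged 0–14: 1328.2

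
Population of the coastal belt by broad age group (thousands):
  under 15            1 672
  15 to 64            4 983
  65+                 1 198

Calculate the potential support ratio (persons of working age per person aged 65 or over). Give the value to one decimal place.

Potential support ratio: 4.2

Potential support ratio = 4 983 / 1 198 = 4.2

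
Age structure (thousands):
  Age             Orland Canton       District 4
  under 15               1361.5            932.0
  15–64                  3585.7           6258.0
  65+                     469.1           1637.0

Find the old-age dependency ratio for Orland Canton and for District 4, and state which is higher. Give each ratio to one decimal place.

Orland Canton: 13.1
District 4: 26.2
Higher: District 4

Orland Canton: 469.1 / 3585.7 × 100 = 13.1
District 4: 1637.0 / 6258.0 × 100 = 26.2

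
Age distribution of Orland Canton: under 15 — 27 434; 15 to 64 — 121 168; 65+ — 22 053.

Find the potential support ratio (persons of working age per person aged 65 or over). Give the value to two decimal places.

Potential support ratio = 121 168 / 22 053 = 5.49

Potential support ratio: 5.49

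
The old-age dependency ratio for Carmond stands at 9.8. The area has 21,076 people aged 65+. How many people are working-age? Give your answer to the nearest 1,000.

Working-age: 215,000

Old-age dependency ratio = elderly / working-age × 100
9.8 = 21,076 / W × 100
⇒ 215,000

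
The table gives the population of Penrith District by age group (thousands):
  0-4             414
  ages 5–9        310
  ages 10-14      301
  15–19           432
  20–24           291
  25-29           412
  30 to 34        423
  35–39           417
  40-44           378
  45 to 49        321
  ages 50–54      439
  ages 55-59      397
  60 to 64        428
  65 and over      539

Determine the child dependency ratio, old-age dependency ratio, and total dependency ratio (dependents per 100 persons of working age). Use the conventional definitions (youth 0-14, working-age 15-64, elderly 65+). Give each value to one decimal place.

0–14: 414 + 310 + 301 = 1 025
15–64: 432 + 291 + 412 + 423 + 417 + 378 + 321 + 439 + 397 + 428 = 3 938
65+: 539
Youth dependency ratio = 1 025 / 3 938 × 100 = 26.0
Old-age dependency ratio = 539 / 3 938 × 100 = 13.7
Total dependency ratio = (1 025 + 539) / 3 938 × 100 = 1 564 / 3 938 × 100 = 39.7

Youth dependency ratio: 26.0
Old-age dependency ratio: 13.7
Total dependency ratio: 39.7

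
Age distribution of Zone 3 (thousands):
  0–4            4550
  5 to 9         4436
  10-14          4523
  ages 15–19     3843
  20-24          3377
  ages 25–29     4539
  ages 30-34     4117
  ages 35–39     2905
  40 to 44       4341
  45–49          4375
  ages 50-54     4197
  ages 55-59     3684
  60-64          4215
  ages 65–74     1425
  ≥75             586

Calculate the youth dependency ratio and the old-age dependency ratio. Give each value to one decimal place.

Youth dependency ratio: 34.1
Old-age dependency ratio: 5.1

0–14: 4550 + 4436 + 4523 = 13509
15–64: 3843 + 3377 + 4539 + 4117 + 2905 + 4341 + 4375 + 4197 + 3684 + 4215 = 39593
65+: 1425 + 586 = 2011
Youth dependency ratio = 13509 / 39593 × 100 = 34.1
Old-age dependency ratio = 2011 / 39593 × 100 = 5.1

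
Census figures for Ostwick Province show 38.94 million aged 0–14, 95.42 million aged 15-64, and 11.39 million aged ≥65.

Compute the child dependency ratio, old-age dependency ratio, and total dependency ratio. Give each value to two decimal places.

Youth dependency ratio: 40.81
Old-age dependency ratio: 11.94
Total dependency ratio: 52.75

Youth dependency ratio = 38.94 / 95.42 × 100 = 40.81
Old-age dependency ratio = 11.39 / 95.42 × 100 = 11.94
Total dependency ratio = (38.94 + 11.39) / 95.42 × 100 = 50.33 / 95.42 × 100 = 52.75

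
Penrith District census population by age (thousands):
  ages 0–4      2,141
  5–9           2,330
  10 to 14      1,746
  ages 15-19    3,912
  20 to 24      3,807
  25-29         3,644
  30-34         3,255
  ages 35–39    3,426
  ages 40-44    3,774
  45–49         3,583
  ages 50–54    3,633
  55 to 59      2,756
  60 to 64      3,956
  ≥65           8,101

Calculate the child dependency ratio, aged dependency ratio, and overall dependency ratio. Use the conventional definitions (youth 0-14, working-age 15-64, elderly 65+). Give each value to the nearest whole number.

Youth dependency ratio: 17
Old-age dependency ratio: 23
Total dependency ratio: 40

0–14: 2,141 + 2,330 + 1,746 = 6,217
15–64: 3,912 + 3,807 + 3,644 + 3,255 + 3,426 + 3,774 + 3,583 + 3,633 + 2,756 + 3,956 = 35,746
65+: 8,101
Youth dependency ratio = 6,217 / 35,746 × 100 = 17
Old-age dependency ratio = 8,101 / 35,746 × 100 = 23
Total dependency ratio = (6,217 + 8,101) / 35,746 × 100 = 14,318 / 35,746 × 100 = 40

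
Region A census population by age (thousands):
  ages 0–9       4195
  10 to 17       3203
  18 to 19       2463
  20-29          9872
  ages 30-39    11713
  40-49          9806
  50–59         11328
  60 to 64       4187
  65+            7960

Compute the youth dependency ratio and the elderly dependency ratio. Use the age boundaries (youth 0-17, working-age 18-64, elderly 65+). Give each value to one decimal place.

0–17: 4195 + 3203 = 7398
18–64: 2463 + 9872 + 11713 + 9806 + 11328 + 4187 = 49369
65+: 7960
Youth dependency ratio = 7398 / 49369 × 100 = 15.0
Old-age dependency ratio = 7960 / 49369 × 100 = 16.1

Youth dependency ratio: 15.0
Old-age dependency ratio: 16.1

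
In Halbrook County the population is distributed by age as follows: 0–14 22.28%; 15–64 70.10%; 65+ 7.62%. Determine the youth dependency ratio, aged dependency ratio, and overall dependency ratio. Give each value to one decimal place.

Youth dependency ratio: 31.8
Old-age dependency ratio: 10.9
Total dependency ratio: 42.7

Youth dependency ratio = 22.28 / 70.10 × 100 = 31.8
Old-age dependency ratio = 7.62 / 70.10 × 100 = 10.9
Total dependency ratio = (22.28 + 7.62) / 70.10 × 100 = 29.90 / 70.10 × 100 = 42.7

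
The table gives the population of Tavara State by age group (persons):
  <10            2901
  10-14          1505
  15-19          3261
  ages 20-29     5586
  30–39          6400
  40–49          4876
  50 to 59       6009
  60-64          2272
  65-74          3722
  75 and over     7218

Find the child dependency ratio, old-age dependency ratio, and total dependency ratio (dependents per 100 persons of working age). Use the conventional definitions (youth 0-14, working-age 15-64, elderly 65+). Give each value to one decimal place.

0–14: 2901 + 1505 = 4406
15–64: 3261 + 5586 + 6400 + 4876 + 6009 + 2272 = 28404
65+: 3722 + 7218 = 10940
Youth dependency ratio = 4406 / 28404 × 100 = 15.5
Old-age dependency ratio = 10940 / 28404 × 100 = 38.5
Total dependency ratio = (4406 + 10940) / 28404 × 100 = 15346 / 28404 × 100 = 54.0

Youth dependency ratio: 15.5
Old-age dependency ratio: 38.5
Total dependency ratio: 54.0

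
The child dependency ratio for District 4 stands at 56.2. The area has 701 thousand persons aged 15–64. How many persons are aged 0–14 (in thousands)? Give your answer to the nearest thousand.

Youth dependency ratio = youth / working-age × 100
56.2 = Y / 701 × 100
⇒ 394

Aged 0–14: 394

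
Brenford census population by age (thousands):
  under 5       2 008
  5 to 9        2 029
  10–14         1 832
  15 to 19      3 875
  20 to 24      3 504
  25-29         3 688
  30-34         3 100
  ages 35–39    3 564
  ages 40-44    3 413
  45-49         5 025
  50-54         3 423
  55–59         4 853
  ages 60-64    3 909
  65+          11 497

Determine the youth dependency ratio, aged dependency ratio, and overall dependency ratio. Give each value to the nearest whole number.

Youth dependency ratio: 15
Old-age dependency ratio: 30
Total dependency ratio: 45

0–14: 2 008 + 2 029 + 1 832 = 5 869
15–64: 3 875 + 3 504 + 3 688 + 3 100 + 3 564 + 3 413 + 5 025 + 3 423 + 4 853 + 3 909 = 38 354
65+: 11 497
Youth dependency ratio = 5 869 / 38 354 × 100 = 15
Old-age dependency ratio = 11 497 / 38 354 × 100 = 30
Total dependency ratio = (5 869 + 11 497) / 38 354 × 100 = 17 366 / 38 354 × 100 = 45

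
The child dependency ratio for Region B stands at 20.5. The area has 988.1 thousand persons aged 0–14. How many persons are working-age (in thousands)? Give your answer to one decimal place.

Youth dependency ratio = youth / working-age × 100
20.5 = 988.1 / W × 100
⇒ 4,820.0

Working-age: 4,820.0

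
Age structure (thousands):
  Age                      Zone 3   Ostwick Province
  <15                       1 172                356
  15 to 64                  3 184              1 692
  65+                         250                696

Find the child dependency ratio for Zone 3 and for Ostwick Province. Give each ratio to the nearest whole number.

Zone 3: 37
Ostwick Province: 21

Zone 3: 1 172 / 3 184 × 100 = 37
Ostwick Province: 356 / 1 692 × 100 = 21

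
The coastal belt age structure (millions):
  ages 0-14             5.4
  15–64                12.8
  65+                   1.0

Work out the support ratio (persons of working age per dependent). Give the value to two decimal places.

Support ratio: 2.00

Support ratio = 12.8 / (5.4 + 1.0) = 12.8 / 6.4 = 2.00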